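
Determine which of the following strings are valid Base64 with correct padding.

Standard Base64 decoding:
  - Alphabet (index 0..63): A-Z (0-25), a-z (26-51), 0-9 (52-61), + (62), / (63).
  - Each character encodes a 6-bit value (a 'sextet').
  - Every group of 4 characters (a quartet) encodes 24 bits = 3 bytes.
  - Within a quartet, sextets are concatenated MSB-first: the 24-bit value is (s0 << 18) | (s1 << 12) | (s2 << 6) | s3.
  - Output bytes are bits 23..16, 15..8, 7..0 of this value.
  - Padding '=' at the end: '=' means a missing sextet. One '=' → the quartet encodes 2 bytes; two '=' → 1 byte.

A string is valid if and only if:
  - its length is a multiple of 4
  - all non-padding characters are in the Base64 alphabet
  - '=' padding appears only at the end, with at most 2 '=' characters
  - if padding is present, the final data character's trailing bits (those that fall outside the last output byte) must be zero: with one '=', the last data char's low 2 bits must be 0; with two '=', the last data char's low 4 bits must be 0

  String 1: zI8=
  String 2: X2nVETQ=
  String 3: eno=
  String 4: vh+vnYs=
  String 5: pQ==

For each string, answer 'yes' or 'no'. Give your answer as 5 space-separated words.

String 1: 'zI8=' → valid
String 2: 'X2nVETQ=' → valid
String 3: 'eno=' → valid
String 4: 'vh+vnYs=' → valid
String 5: 'pQ==' → valid

Answer: yes yes yes yes yes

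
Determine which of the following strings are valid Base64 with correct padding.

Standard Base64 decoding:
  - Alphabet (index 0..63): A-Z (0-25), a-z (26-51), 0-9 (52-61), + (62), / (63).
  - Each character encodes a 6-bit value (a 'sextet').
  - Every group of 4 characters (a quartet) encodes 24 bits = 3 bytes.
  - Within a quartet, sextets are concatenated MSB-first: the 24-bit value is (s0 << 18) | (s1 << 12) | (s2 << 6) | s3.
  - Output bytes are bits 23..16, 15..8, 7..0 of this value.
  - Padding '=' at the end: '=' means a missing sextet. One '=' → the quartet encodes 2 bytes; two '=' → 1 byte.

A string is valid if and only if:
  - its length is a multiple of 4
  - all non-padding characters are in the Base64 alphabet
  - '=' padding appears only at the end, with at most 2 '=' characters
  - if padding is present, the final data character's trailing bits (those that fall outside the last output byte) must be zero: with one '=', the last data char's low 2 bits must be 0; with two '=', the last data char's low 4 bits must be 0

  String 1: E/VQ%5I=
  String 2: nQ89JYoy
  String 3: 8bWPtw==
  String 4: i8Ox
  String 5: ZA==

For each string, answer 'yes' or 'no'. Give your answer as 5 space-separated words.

Answer: no yes yes yes yes

Derivation:
String 1: 'E/VQ%5I=' → invalid (bad char(s): ['%'])
String 2: 'nQ89JYoy' → valid
String 3: '8bWPtw==' → valid
String 4: 'i8Ox' → valid
String 5: 'ZA==' → valid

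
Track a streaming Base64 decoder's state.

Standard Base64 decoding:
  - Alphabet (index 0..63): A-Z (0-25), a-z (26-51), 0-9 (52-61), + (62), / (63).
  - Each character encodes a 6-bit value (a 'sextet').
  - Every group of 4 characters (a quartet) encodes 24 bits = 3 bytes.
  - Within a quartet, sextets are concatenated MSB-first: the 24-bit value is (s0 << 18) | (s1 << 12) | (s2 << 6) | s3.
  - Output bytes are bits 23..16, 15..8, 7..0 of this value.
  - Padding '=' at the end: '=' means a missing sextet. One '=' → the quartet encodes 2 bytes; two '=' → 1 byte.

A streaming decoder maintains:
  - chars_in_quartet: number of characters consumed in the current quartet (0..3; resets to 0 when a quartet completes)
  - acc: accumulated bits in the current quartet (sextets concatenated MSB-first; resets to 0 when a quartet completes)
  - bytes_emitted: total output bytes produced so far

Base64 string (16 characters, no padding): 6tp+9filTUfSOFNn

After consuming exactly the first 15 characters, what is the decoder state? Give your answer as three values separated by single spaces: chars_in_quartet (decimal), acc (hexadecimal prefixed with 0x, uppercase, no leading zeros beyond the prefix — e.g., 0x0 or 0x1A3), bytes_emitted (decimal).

Answer: 3 0xE14D 9

Derivation:
After char 0 ('6'=58): chars_in_quartet=1 acc=0x3A bytes_emitted=0
After char 1 ('t'=45): chars_in_quartet=2 acc=0xEAD bytes_emitted=0
After char 2 ('p'=41): chars_in_quartet=3 acc=0x3AB69 bytes_emitted=0
After char 3 ('+'=62): chars_in_quartet=4 acc=0xEADA7E -> emit EA DA 7E, reset; bytes_emitted=3
After char 4 ('9'=61): chars_in_quartet=1 acc=0x3D bytes_emitted=3
After char 5 ('f'=31): chars_in_quartet=2 acc=0xF5F bytes_emitted=3
After char 6 ('i'=34): chars_in_quartet=3 acc=0x3D7E2 bytes_emitted=3
After char 7 ('l'=37): chars_in_quartet=4 acc=0xF5F8A5 -> emit F5 F8 A5, reset; bytes_emitted=6
After char 8 ('T'=19): chars_in_quartet=1 acc=0x13 bytes_emitted=6
After char 9 ('U'=20): chars_in_quartet=2 acc=0x4D4 bytes_emitted=6
After char 10 ('f'=31): chars_in_quartet=3 acc=0x1351F bytes_emitted=6
After char 11 ('S'=18): chars_in_quartet=4 acc=0x4D47D2 -> emit 4D 47 D2, reset; bytes_emitted=9
After char 12 ('O'=14): chars_in_quartet=1 acc=0xE bytes_emitted=9
After char 13 ('F'=5): chars_in_quartet=2 acc=0x385 bytes_emitted=9
After char 14 ('N'=13): chars_in_quartet=3 acc=0xE14D bytes_emitted=9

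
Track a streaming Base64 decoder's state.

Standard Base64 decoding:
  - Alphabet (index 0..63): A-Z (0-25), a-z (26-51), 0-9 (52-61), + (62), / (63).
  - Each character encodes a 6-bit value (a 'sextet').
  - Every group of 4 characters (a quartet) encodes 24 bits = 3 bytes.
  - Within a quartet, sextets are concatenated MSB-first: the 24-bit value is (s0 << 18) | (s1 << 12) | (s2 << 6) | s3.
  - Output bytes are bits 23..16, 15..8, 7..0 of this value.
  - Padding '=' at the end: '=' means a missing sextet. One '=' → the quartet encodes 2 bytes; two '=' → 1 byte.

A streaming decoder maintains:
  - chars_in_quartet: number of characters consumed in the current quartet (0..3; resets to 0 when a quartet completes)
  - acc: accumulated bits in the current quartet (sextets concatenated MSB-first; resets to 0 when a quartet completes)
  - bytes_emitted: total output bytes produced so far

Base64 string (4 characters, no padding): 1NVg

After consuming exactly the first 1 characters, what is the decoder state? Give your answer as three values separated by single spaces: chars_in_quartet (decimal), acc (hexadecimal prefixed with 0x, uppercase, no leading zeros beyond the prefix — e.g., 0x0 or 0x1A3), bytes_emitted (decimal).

After char 0 ('1'=53): chars_in_quartet=1 acc=0x35 bytes_emitted=0

Answer: 1 0x35 0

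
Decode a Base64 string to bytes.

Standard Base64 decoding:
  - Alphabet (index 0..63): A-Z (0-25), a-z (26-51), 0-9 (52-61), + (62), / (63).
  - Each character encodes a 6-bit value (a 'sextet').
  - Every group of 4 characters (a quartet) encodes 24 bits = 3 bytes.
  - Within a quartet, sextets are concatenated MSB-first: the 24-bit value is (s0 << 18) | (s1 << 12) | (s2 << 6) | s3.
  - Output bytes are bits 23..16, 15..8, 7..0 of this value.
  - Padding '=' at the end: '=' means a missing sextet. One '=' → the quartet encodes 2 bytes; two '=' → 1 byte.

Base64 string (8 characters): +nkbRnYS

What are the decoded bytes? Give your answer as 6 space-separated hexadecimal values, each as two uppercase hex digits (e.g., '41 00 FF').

Answer: FA 79 1B 46 76 12

Derivation:
After char 0 ('+'=62): chars_in_quartet=1 acc=0x3E bytes_emitted=0
After char 1 ('n'=39): chars_in_quartet=2 acc=0xFA7 bytes_emitted=0
After char 2 ('k'=36): chars_in_quartet=3 acc=0x3E9E4 bytes_emitted=0
After char 3 ('b'=27): chars_in_quartet=4 acc=0xFA791B -> emit FA 79 1B, reset; bytes_emitted=3
After char 4 ('R'=17): chars_in_quartet=1 acc=0x11 bytes_emitted=3
After char 5 ('n'=39): chars_in_quartet=2 acc=0x467 bytes_emitted=3
After char 6 ('Y'=24): chars_in_quartet=3 acc=0x119D8 bytes_emitted=3
After char 7 ('S'=18): chars_in_quartet=4 acc=0x467612 -> emit 46 76 12, reset; bytes_emitted=6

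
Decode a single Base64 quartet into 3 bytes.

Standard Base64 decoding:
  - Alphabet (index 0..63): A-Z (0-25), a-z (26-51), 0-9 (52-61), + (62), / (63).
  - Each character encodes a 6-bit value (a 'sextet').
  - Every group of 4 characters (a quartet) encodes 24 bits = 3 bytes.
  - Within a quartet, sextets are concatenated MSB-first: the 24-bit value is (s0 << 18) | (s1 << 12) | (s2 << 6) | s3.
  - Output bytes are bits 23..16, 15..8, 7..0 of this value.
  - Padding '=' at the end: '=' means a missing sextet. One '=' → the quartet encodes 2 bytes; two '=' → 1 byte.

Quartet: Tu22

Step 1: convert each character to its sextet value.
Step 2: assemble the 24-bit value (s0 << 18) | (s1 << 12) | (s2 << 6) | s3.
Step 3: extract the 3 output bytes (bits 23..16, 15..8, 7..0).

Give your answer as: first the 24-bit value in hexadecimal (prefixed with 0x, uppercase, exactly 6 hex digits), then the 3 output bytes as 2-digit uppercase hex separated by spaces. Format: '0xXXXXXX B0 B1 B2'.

Answer: 0x4EEDB6 4E ED B6

Derivation:
Sextets: T=19, u=46, 2=54, 2=54
24-bit: (19<<18) | (46<<12) | (54<<6) | 54
      = 0x4C0000 | 0x02E000 | 0x000D80 | 0x000036
      = 0x4EEDB6
Bytes: (v>>16)&0xFF=4E, (v>>8)&0xFF=ED, v&0xFF=B6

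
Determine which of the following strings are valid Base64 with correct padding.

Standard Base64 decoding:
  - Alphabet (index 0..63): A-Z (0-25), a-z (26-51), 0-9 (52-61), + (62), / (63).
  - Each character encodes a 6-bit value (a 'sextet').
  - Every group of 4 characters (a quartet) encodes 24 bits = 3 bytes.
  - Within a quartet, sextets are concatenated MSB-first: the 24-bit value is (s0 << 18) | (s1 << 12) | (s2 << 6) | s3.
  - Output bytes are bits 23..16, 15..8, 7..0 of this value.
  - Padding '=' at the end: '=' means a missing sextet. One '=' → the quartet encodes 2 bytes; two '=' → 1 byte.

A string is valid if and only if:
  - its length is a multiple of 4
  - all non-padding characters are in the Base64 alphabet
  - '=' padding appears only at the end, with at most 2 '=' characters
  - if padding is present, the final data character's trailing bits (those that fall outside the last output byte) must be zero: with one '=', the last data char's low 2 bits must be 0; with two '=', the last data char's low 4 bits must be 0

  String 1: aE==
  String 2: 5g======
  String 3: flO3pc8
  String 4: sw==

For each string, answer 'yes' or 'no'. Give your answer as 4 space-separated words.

String 1: 'aE==' → invalid (bad trailing bits)
String 2: '5g======' → invalid (6 pad chars (max 2))
String 3: 'flO3pc8' → invalid (len=7 not mult of 4)
String 4: 'sw==' → valid

Answer: no no no yes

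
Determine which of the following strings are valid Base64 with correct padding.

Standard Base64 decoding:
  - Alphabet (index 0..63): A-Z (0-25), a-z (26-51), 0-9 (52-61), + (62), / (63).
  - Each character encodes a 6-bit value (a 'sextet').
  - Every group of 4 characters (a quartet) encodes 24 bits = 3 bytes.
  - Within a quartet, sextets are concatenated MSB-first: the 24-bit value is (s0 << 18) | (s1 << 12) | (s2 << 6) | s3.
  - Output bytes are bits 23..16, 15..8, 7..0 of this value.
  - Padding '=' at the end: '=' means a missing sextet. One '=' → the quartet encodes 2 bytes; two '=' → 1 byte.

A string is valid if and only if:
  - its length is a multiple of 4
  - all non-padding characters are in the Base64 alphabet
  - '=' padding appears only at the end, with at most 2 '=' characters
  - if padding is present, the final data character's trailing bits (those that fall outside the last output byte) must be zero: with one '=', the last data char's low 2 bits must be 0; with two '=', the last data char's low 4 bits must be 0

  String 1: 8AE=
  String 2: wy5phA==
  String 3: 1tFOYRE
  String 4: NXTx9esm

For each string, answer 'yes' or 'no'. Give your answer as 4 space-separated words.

String 1: '8AE=' → valid
String 2: 'wy5phA==' → valid
String 3: '1tFOYRE' → invalid (len=7 not mult of 4)
String 4: 'NXTx9esm' → valid

Answer: yes yes no yes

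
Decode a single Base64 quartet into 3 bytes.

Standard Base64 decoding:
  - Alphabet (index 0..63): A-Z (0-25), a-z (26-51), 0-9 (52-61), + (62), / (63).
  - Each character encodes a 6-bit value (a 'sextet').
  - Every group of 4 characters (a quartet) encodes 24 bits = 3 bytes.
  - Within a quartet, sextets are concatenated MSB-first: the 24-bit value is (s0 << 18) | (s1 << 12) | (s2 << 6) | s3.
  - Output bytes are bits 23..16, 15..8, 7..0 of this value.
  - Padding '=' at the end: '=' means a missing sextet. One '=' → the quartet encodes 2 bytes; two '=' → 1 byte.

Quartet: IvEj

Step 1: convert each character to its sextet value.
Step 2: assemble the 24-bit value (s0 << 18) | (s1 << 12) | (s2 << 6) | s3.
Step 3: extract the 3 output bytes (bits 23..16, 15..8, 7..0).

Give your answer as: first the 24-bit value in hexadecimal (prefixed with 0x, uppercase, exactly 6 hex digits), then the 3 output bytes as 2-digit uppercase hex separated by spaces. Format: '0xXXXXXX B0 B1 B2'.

Answer: 0x22F123 22 F1 23

Derivation:
Sextets: I=8, v=47, E=4, j=35
24-bit: (8<<18) | (47<<12) | (4<<6) | 35
      = 0x200000 | 0x02F000 | 0x000100 | 0x000023
      = 0x22F123
Bytes: (v>>16)&0xFF=22, (v>>8)&0xFF=F1, v&0xFF=23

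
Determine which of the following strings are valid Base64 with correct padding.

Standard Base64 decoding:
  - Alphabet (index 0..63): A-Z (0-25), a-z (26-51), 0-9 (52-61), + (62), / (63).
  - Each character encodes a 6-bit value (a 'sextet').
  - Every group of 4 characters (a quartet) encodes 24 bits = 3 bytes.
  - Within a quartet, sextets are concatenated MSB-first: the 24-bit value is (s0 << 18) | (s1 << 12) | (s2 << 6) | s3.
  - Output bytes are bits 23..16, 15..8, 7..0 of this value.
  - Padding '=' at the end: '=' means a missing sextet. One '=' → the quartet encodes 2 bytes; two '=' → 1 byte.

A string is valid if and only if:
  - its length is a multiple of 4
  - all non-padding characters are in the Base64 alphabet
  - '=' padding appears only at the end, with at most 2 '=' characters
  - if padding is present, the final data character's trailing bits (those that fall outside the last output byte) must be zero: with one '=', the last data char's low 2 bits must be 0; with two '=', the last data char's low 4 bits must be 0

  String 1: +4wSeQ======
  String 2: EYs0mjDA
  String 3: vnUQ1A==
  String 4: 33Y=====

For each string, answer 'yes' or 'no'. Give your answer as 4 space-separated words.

Answer: no yes yes no

Derivation:
String 1: '+4wSeQ======' → invalid (6 pad chars (max 2))
String 2: 'EYs0mjDA' → valid
String 3: 'vnUQ1A==' → valid
String 4: '33Y=====' → invalid (5 pad chars (max 2))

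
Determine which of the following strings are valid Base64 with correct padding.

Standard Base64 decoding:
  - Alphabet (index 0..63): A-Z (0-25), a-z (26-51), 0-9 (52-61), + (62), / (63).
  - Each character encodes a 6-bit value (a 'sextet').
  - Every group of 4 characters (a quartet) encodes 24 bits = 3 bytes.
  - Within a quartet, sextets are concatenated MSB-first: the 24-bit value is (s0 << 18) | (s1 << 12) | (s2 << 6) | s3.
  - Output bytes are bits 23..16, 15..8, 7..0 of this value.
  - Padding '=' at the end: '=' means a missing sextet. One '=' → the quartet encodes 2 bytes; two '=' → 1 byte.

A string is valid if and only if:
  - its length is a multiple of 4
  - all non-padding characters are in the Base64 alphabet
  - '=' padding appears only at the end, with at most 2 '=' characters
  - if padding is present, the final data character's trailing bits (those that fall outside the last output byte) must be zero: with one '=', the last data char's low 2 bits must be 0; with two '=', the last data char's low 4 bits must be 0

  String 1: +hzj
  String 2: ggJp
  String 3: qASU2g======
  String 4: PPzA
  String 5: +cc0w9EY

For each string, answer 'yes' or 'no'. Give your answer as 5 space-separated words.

String 1: '+hzj' → valid
String 2: 'ggJp' → valid
String 3: 'qASU2g======' → invalid (6 pad chars (max 2))
String 4: 'PPzA' → valid
String 5: '+cc0w9EY' → valid

Answer: yes yes no yes yes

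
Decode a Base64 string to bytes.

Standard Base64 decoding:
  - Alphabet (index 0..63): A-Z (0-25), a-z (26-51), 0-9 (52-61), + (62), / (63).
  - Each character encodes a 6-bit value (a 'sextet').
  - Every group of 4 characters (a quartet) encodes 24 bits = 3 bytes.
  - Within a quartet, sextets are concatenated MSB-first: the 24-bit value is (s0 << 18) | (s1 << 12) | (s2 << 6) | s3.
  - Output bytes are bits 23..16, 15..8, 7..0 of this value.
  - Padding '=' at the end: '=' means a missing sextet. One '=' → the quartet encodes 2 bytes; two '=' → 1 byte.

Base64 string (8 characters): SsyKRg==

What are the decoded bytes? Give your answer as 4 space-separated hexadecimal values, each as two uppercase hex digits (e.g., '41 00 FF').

Answer: 4A CC 8A 46

Derivation:
After char 0 ('S'=18): chars_in_quartet=1 acc=0x12 bytes_emitted=0
After char 1 ('s'=44): chars_in_quartet=2 acc=0x4AC bytes_emitted=0
After char 2 ('y'=50): chars_in_quartet=3 acc=0x12B32 bytes_emitted=0
After char 3 ('K'=10): chars_in_quartet=4 acc=0x4ACC8A -> emit 4A CC 8A, reset; bytes_emitted=3
After char 4 ('R'=17): chars_in_quartet=1 acc=0x11 bytes_emitted=3
After char 5 ('g'=32): chars_in_quartet=2 acc=0x460 bytes_emitted=3
Padding '==': partial quartet acc=0x460 -> emit 46; bytes_emitted=4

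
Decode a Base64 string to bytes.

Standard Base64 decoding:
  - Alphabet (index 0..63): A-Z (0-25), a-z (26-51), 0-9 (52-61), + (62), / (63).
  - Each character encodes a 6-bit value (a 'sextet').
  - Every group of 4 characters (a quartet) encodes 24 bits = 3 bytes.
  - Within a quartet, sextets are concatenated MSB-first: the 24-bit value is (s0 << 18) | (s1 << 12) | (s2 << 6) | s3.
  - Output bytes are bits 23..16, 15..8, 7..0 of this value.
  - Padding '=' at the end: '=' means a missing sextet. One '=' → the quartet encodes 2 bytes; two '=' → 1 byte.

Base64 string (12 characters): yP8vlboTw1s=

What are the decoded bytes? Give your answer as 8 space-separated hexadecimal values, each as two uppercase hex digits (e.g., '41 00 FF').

After char 0 ('y'=50): chars_in_quartet=1 acc=0x32 bytes_emitted=0
After char 1 ('P'=15): chars_in_quartet=2 acc=0xC8F bytes_emitted=0
After char 2 ('8'=60): chars_in_quartet=3 acc=0x323FC bytes_emitted=0
After char 3 ('v'=47): chars_in_quartet=4 acc=0xC8FF2F -> emit C8 FF 2F, reset; bytes_emitted=3
After char 4 ('l'=37): chars_in_quartet=1 acc=0x25 bytes_emitted=3
After char 5 ('b'=27): chars_in_quartet=2 acc=0x95B bytes_emitted=3
After char 6 ('o'=40): chars_in_quartet=3 acc=0x256E8 bytes_emitted=3
After char 7 ('T'=19): chars_in_quartet=4 acc=0x95BA13 -> emit 95 BA 13, reset; bytes_emitted=6
After char 8 ('w'=48): chars_in_quartet=1 acc=0x30 bytes_emitted=6
After char 9 ('1'=53): chars_in_quartet=2 acc=0xC35 bytes_emitted=6
After char 10 ('s'=44): chars_in_quartet=3 acc=0x30D6C bytes_emitted=6
Padding '=': partial quartet acc=0x30D6C -> emit C3 5B; bytes_emitted=8

Answer: C8 FF 2F 95 BA 13 C3 5B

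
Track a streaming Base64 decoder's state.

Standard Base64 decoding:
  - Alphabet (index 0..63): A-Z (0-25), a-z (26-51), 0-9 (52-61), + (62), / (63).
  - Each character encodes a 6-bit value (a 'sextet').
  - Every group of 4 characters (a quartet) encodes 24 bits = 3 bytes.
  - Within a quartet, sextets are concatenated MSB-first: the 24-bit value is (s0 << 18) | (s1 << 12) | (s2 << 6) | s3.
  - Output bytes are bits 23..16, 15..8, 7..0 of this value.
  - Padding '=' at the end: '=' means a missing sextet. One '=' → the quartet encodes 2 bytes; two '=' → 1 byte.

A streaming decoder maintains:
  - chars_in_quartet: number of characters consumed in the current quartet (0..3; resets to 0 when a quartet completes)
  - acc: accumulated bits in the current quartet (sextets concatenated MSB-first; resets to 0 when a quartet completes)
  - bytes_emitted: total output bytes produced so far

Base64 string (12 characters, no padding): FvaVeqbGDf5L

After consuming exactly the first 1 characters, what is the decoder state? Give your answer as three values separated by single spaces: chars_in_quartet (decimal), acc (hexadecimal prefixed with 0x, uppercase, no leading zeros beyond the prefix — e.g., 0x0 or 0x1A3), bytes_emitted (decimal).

After char 0 ('F'=5): chars_in_quartet=1 acc=0x5 bytes_emitted=0

Answer: 1 0x5 0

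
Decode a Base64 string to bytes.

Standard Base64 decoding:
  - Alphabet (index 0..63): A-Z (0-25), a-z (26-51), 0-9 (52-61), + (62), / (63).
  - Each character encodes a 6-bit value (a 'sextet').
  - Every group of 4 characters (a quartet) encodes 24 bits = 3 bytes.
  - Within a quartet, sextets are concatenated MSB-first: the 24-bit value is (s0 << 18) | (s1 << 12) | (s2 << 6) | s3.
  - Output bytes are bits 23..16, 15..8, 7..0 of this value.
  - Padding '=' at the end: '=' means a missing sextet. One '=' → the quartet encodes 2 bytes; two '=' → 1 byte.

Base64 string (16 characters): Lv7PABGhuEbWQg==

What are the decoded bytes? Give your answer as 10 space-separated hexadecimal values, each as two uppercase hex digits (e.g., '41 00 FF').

Answer: 2E FE CF 00 11 A1 B8 46 D6 42

Derivation:
After char 0 ('L'=11): chars_in_quartet=1 acc=0xB bytes_emitted=0
After char 1 ('v'=47): chars_in_quartet=2 acc=0x2EF bytes_emitted=0
After char 2 ('7'=59): chars_in_quartet=3 acc=0xBBFB bytes_emitted=0
After char 3 ('P'=15): chars_in_quartet=4 acc=0x2EFECF -> emit 2E FE CF, reset; bytes_emitted=3
After char 4 ('A'=0): chars_in_quartet=1 acc=0x0 bytes_emitted=3
After char 5 ('B'=1): chars_in_quartet=2 acc=0x1 bytes_emitted=3
After char 6 ('G'=6): chars_in_quartet=3 acc=0x46 bytes_emitted=3
After char 7 ('h'=33): chars_in_quartet=4 acc=0x11A1 -> emit 00 11 A1, reset; bytes_emitted=6
After char 8 ('u'=46): chars_in_quartet=1 acc=0x2E bytes_emitted=6
After char 9 ('E'=4): chars_in_quartet=2 acc=0xB84 bytes_emitted=6
After char 10 ('b'=27): chars_in_quartet=3 acc=0x2E11B bytes_emitted=6
After char 11 ('W'=22): chars_in_quartet=4 acc=0xB846D6 -> emit B8 46 D6, reset; bytes_emitted=9
After char 12 ('Q'=16): chars_in_quartet=1 acc=0x10 bytes_emitted=9
After char 13 ('g'=32): chars_in_quartet=2 acc=0x420 bytes_emitted=9
Padding '==': partial quartet acc=0x420 -> emit 42; bytes_emitted=10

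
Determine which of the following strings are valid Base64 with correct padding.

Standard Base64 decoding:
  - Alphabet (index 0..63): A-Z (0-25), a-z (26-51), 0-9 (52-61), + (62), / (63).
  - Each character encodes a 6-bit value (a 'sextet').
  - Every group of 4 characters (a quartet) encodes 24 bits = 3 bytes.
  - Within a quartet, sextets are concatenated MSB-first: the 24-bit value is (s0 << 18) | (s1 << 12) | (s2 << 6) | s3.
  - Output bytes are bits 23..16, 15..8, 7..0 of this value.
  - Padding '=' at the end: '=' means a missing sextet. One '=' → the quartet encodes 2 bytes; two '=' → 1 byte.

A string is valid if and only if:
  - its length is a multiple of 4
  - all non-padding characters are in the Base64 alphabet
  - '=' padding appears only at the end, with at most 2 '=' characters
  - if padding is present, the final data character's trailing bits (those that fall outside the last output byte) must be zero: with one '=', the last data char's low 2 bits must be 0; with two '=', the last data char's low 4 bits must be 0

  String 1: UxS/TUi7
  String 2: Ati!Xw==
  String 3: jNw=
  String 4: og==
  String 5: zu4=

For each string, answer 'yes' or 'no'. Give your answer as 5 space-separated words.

String 1: 'UxS/TUi7' → valid
String 2: 'Ati!Xw==' → invalid (bad char(s): ['!'])
String 3: 'jNw=' → valid
String 4: 'og==' → valid
String 5: 'zu4=' → valid

Answer: yes no yes yes yes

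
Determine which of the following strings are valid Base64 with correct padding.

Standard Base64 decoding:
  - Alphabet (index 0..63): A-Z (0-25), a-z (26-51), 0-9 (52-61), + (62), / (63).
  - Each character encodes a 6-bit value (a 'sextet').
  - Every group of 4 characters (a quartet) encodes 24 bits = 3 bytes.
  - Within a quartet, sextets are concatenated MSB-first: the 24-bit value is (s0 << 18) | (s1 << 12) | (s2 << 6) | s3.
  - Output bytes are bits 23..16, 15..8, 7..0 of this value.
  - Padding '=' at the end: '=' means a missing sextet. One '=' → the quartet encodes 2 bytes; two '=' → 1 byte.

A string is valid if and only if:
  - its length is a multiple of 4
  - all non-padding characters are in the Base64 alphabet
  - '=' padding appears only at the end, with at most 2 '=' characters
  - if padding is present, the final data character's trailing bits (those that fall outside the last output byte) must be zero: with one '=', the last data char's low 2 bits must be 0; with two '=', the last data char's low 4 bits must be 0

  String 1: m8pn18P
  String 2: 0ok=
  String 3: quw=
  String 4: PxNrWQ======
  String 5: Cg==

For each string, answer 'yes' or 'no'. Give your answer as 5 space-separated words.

String 1: 'm8pn18P' → invalid (len=7 not mult of 4)
String 2: '0ok=' → valid
String 3: 'quw=' → valid
String 4: 'PxNrWQ======' → invalid (6 pad chars (max 2))
String 5: 'Cg==' → valid

Answer: no yes yes no yes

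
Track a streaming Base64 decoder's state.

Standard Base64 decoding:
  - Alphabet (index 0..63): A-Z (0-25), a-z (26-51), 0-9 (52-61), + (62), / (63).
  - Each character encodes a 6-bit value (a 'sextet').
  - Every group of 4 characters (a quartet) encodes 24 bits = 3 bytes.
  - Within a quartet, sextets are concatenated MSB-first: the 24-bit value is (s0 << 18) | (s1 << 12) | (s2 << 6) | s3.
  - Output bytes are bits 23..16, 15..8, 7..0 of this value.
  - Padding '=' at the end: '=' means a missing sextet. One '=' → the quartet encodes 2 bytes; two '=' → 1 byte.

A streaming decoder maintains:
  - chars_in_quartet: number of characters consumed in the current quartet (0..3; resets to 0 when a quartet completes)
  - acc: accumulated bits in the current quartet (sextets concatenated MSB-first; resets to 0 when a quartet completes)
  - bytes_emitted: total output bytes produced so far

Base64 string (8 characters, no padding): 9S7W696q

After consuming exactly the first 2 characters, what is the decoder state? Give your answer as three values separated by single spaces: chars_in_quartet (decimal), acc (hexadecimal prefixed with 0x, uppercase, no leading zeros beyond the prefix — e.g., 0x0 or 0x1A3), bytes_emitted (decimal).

After char 0 ('9'=61): chars_in_quartet=1 acc=0x3D bytes_emitted=0
After char 1 ('S'=18): chars_in_quartet=2 acc=0xF52 bytes_emitted=0

Answer: 2 0xF52 0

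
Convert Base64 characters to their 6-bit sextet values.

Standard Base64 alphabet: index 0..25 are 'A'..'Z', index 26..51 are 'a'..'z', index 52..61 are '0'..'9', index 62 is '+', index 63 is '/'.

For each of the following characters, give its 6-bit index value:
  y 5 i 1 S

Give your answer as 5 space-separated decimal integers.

Answer: 50 57 34 53 18

Derivation:
'y': a..z range, 26 + ord('y') − ord('a') = 50
'5': 0..9 range, 52 + ord('5') − ord('0') = 57
'i': a..z range, 26 + ord('i') − ord('a') = 34
'1': 0..9 range, 52 + ord('1') − ord('0') = 53
'S': A..Z range, ord('S') − ord('A') = 18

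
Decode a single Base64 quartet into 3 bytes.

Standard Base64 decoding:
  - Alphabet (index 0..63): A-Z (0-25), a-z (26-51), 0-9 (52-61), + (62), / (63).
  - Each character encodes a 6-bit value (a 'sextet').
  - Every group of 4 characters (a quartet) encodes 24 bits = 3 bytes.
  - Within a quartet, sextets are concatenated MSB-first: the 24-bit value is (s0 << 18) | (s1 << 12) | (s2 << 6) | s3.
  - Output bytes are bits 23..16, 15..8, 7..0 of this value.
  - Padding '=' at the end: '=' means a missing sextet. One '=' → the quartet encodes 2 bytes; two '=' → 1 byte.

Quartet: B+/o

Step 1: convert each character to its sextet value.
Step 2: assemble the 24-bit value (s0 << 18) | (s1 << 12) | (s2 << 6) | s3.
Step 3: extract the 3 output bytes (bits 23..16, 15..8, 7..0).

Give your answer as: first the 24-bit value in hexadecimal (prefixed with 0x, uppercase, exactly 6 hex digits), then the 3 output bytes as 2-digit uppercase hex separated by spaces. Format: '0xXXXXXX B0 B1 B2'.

Sextets: B=1, +=62, /=63, o=40
24-bit: (1<<18) | (62<<12) | (63<<6) | 40
      = 0x040000 | 0x03E000 | 0x000FC0 | 0x000028
      = 0x07EFE8
Bytes: (v>>16)&0xFF=07, (v>>8)&0xFF=EF, v&0xFF=E8

Answer: 0x07EFE8 07 EF E8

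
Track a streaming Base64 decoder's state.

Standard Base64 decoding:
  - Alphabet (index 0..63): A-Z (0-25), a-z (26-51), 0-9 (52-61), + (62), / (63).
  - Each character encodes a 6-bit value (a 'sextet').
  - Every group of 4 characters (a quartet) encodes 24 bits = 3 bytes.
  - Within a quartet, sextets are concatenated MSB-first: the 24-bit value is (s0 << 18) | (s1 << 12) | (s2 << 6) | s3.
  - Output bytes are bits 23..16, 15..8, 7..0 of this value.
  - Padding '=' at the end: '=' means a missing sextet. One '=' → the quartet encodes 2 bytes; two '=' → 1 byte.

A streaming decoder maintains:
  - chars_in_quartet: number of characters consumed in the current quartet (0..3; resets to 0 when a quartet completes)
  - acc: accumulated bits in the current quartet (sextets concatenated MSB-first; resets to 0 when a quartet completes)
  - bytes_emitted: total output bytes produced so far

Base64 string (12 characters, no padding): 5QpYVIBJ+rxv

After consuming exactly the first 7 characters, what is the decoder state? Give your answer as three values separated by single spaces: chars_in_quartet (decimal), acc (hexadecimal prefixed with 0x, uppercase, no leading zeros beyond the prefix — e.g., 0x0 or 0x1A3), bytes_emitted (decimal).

After char 0 ('5'=57): chars_in_quartet=1 acc=0x39 bytes_emitted=0
After char 1 ('Q'=16): chars_in_quartet=2 acc=0xE50 bytes_emitted=0
After char 2 ('p'=41): chars_in_quartet=3 acc=0x39429 bytes_emitted=0
After char 3 ('Y'=24): chars_in_quartet=4 acc=0xE50A58 -> emit E5 0A 58, reset; bytes_emitted=3
After char 4 ('V'=21): chars_in_quartet=1 acc=0x15 bytes_emitted=3
After char 5 ('I'=8): chars_in_quartet=2 acc=0x548 bytes_emitted=3
After char 6 ('B'=1): chars_in_quartet=3 acc=0x15201 bytes_emitted=3

Answer: 3 0x15201 3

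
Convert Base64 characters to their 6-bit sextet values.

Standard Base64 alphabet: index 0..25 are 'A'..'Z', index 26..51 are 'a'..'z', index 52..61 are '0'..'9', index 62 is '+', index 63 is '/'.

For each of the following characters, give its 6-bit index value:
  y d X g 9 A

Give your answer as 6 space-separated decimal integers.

Answer: 50 29 23 32 61 0

Derivation:
'y': a..z range, 26 + ord('y') − ord('a') = 50
'd': a..z range, 26 + ord('d') − ord('a') = 29
'X': A..Z range, ord('X') − ord('A') = 23
'g': a..z range, 26 + ord('g') − ord('a') = 32
'9': 0..9 range, 52 + ord('9') − ord('0') = 61
'A': A..Z range, ord('A') − ord('A') = 0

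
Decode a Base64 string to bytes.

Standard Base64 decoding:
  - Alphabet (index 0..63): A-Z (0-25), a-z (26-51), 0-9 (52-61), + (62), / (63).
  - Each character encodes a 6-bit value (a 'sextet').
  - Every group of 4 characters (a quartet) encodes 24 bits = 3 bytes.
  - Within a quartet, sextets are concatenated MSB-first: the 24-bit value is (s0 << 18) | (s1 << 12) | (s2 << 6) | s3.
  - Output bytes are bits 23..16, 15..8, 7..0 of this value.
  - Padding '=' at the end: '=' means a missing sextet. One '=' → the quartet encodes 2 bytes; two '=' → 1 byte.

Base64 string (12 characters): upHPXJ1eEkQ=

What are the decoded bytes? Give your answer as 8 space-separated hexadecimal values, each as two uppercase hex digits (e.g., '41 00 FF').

Answer: BA 91 CF 5C 9D 5E 12 44

Derivation:
After char 0 ('u'=46): chars_in_quartet=1 acc=0x2E bytes_emitted=0
After char 1 ('p'=41): chars_in_quartet=2 acc=0xBA9 bytes_emitted=0
After char 2 ('H'=7): chars_in_quartet=3 acc=0x2EA47 bytes_emitted=0
After char 3 ('P'=15): chars_in_quartet=4 acc=0xBA91CF -> emit BA 91 CF, reset; bytes_emitted=3
After char 4 ('X'=23): chars_in_quartet=1 acc=0x17 bytes_emitted=3
After char 5 ('J'=9): chars_in_quartet=2 acc=0x5C9 bytes_emitted=3
After char 6 ('1'=53): chars_in_quartet=3 acc=0x17275 bytes_emitted=3
After char 7 ('e'=30): chars_in_quartet=4 acc=0x5C9D5E -> emit 5C 9D 5E, reset; bytes_emitted=6
After char 8 ('E'=4): chars_in_quartet=1 acc=0x4 bytes_emitted=6
After char 9 ('k'=36): chars_in_quartet=2 acc=0x124 bytes_emitted=6
After char 10 ('Q'=16): chars_in_quartet=3 acc=0x4910 bytes_emitted=6
Padding '=': partial quartet acc=0x4910 -> emit 12 44; bytes_emitted=8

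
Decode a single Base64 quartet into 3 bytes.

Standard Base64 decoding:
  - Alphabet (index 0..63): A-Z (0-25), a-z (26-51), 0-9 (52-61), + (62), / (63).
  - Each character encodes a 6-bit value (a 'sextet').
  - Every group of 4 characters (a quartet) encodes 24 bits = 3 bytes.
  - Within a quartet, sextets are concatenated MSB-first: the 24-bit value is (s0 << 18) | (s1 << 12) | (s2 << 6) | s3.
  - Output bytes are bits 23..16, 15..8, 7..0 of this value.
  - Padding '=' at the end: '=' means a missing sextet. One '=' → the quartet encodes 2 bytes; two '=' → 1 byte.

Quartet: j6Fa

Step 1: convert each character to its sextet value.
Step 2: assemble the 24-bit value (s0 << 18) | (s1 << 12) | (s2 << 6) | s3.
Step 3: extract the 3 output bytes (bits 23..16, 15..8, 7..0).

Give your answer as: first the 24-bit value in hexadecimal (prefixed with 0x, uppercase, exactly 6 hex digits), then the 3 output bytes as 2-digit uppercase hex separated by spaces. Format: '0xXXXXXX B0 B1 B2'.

Answer: 0x8FA15A 8F A1 5A

Derivation:
Sextets: j=35, 6=58, F=5, a=26
24-bit: (35<<18) | (58<<12) | (5<<6) | 26
      = 0x8C0000 | 0x03A000 | 0x000140 | 0x00001A
      = 0x8FA15A
Bytes: (v>>16)&0xFF=8F, (v>>8)&0xFF=A1, v&0xFF=5A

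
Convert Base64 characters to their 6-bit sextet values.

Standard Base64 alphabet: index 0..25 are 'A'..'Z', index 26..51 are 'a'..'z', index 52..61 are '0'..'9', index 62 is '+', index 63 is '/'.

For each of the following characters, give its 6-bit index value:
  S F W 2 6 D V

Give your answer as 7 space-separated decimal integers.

'S': A..Z range, ord('S') − ord('A') = 18
'F': A..Z range, ord('F') − ord('A') = 5
'W': A..Z range, ord('W') − ord('A') = 22
'2': 0..9 range, 52 + ord('2') − ord('0') = 54
'6': 0..9 range, 52 + ord('6') − ord('0') = 58
'D': A..Z range, ord('D') − ord('A') = 3
'V': A..Z range, ord('V') − ord('A') = 21

Answer: 18 5 22 54 58 3 21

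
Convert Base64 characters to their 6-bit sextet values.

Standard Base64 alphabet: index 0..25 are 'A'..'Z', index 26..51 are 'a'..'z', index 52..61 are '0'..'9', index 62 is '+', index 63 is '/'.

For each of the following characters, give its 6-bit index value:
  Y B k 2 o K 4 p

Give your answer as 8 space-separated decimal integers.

'Y': A..Z range, ord('Y') − ord('A') = 24
'B': A..Z range, ord('B') − ord('A') = 1
'k': a..z range, 26 + ord('k') − ord('a') = 36
'2': 0..9 range, 52 + ord('2') − ord('0') = 54
'o': a..z range, 26 + ord('o') − ord('a') = 40
'K': A..Z range, ord('K') − ord('A') = 10
'4': 0..9 range, 52 + ord('4') − ord('0') = 56
'p': a..z range, 26 + ord('p') − ord('a') = 41

Answer: 24 1 36 54 40 10 56 41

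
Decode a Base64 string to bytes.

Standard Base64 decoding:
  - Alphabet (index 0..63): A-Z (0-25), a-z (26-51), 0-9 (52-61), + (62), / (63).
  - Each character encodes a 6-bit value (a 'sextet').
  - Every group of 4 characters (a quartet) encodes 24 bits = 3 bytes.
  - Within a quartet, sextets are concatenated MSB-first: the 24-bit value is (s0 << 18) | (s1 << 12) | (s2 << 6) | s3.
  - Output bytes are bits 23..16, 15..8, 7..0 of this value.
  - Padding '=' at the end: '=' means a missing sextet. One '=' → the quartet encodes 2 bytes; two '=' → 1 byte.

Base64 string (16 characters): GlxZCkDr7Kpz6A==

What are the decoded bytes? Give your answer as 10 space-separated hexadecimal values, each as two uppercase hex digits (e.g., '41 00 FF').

Answer: 1A 5C 59 0A 40 EB EC AA 73 E8

Derivation:
After char 0 ('G'=6): chars_in_quartet=1 acc=0x6 bytes_emitted=0
After char 1 ('l'=37): chars_in_quartet=2 acc=0x1A5 bytes_emitted=0
After char 2 ('x'=49): chars_in_quartet=3 acc=0x6971 bytes_emitted=0
After char 3 ('Z'=25): chars_in_quartet=4 acc=0x1A5C59 -> emit 1A 5C 59, reset; bytes_emitted=3
After char 4 ('C'=2): chars_in_quartet=1 acc=0x2 bytes_emitted=3
After char 5 ('k'=36): chars_in_quartet=2 acc=0xA4 bytes_emitted=3
After char 6 ('D'=3): chars_in_quartet=3 acc=0x2903 bytes_emitted=3
After char 7 ('r'=43): chars_in_quartet=4 acc=0xA40EB -> emit 0A 40 EB, reset; bytes_emitted=6
After char 8 ('7'=59): chars_in_quartet=1 acc=0x3B bytes_emitted=6
After char 9 ('K'=10): chars_in_quartet=2 acc=0xECA bytes_emitted=6
After char 10 ('p'=41): chars_in_quartet=3 acc=0x3B2A9 bytes_emitted=6
After char 11 ('z'=51): chars_in_quartet=4 acc=0xECAA73 -> emit EC AA 73, reset; bytes_emitted=9
After char 12 ('6'=58): chars_in_quartet=1 acc=0x3A bytes_emitted=9
After char 13 ('A'=0): chars_in_quartet=2 acc=0xE80 bytes_emitted=9
Padding '==': partial quartet acc=0xE80 -> emit E8; bytes_emitted=10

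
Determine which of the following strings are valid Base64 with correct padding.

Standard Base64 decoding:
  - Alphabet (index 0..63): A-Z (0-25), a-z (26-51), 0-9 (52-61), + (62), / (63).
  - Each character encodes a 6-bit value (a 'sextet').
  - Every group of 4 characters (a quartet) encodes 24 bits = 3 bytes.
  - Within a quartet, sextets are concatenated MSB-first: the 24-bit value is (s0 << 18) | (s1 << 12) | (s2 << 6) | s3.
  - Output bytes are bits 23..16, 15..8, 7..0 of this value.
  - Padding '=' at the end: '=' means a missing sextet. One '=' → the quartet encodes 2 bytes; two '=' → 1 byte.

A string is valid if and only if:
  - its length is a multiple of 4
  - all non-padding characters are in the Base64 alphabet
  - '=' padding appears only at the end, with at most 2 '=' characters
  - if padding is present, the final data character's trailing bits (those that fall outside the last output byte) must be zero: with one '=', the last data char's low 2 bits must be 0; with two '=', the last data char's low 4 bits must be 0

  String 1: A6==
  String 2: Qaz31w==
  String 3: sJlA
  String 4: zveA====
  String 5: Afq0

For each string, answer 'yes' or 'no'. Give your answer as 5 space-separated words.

Answer: no yes yes no yes

Derivation:
String 1: 'A6==' → invalid (bad trailing bits)
String 2: 'Qaz31w==' → valid
String 3: 'sJlA' → valid
String 4: 'zveA====' → invalid (4 pad chars (max 2))
String 5: 'Afq0' → valid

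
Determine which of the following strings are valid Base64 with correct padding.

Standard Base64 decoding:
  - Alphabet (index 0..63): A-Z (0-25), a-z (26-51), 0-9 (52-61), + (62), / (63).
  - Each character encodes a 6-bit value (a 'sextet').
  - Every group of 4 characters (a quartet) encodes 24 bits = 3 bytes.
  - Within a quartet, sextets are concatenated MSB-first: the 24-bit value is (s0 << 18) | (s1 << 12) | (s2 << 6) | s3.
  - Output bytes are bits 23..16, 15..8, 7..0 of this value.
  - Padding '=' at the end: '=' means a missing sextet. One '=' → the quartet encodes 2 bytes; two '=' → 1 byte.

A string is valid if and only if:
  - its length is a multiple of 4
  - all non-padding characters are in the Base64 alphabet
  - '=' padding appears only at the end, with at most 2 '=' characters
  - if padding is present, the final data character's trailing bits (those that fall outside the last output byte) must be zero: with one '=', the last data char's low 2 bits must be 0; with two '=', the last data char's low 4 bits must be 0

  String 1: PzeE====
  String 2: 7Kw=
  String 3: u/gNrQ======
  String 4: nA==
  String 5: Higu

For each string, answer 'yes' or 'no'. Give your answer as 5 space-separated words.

String 1: 'PzeE====' → invalid (4 pad chars (max 2))
String 2: '7Kw=' → valid
String 3: 'u/gNrQ======' → invalid (6 pad chars (max 2))
String 4: 'nA==' → valid
String 5: 'Higu' → valid

Answer: no yes no yes yes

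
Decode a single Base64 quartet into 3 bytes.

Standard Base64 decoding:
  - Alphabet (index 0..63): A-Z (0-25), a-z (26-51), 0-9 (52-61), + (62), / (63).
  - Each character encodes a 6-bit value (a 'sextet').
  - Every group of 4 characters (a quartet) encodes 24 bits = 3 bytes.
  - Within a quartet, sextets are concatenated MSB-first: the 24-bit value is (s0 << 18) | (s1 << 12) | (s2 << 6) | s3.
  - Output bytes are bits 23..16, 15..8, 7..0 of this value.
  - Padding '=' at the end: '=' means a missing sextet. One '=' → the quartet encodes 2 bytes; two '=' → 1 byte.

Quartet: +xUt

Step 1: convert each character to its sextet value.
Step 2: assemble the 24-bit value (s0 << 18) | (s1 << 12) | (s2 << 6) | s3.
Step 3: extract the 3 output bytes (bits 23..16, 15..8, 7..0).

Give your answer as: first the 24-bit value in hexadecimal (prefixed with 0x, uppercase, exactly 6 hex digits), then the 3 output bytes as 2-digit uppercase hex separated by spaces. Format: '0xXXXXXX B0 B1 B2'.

Answer: 0xFB152D FB 15 2D

Derivation:
Sextets: +=62, x=49, U=20, t=45
24-bit: (62<<18) | (49<<12) | (20<<6) | 45
      = 0xF80000 | 0x031000 | 0x000500 | 0x00002D
      = 0xFB152D
Bytes: (v>>16)&0xFF=FB, (v>>8)&0xFF=15, v&0xFF=2D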